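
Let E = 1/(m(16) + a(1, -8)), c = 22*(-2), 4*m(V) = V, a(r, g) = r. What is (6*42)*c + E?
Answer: -55439/5 ≈ -11088.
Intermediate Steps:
m(V) = V/4
c = -44
E = ⅕ (E = 1/((¼)*16 + 1) = 1/(4 + 1) = 1/5 = ⅕ ≈ 0.20000)
(6*42)*c + E = (6*42)*(-44) + ⅕ = 252*(-44) + ⅕ = -11088 + ⅕ = -55439/5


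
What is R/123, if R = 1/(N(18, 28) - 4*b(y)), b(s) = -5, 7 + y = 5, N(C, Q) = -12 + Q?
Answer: 1/4428 ≈ 0.00022584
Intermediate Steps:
y = -2 (y = -7 + 5 = -2)
R = 1/36 (R = 1/((-12 + 28) - 4*(-5)) = 1/(16 + 20) = 1/36 ≈ 0.027778)
R/123 = (1/36)/123 = (1/36)*(1/123) = 1/4428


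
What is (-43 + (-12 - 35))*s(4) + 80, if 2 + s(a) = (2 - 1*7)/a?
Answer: 745/2 ≈ 372.50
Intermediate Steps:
s(a) = -2 - 5/a (s(a) = -2 + (2 - 1*7)/a = -2 + (2 - 7)/a = -2 - 5/a)
(-43 + (-12 - 35))*s(4) + 80 = (-43 + (-12 - 35))*(-2 - 5/4) + 80 = (-43 - 47)*(-2 - 5*¼) + 80 = -90*(-2 - 5/4) + 80 = -90*(-13/4) + 80 = 585/2 + 80 = 745/2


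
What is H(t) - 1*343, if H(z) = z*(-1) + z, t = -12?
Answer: -343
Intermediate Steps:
H(z) = 0 (H(z) = -z + z = 0)
H(t) - 1*343 = 0 - 1*343 = 0 - 343 = -343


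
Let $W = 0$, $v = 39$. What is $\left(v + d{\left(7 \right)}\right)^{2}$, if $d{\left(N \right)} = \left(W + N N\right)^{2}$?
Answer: $5953600$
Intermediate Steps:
$d{\left(N \right)} = N^{4}$ ($d{\left(N \right)} = \left(0 + N N\right)^{2} = \left(0 + N^{2}\right)^{2} = \left(N^{2}\right)^{2} = N^{4}$)
$\left(v + d{\left(7 \right)}\right)^{2} = \left(39 + 7^{4}\right)^{2} = \left(39 + 2401\right)^{2} = 2440^{2} = 5953600$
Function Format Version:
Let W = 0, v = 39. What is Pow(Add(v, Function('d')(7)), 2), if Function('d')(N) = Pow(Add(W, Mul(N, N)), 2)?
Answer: 5953600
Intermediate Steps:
Function('d')(N) = Pow(N, 4) (Function('d')(N) = Pow(Add(0, Mul(N, N)), 2) = Pow(Add(0, Pow(N, 2)), 2) = Pow(Pow(N, 2), 2) = Pow(N, 4))
Pow(Add(v, Function('d')(7)), 2) = Pow(Add(39, Pow(7, 4)), 2) = Pow(Add(39, 2401), 2) = Pow(2440, 2) = 5953600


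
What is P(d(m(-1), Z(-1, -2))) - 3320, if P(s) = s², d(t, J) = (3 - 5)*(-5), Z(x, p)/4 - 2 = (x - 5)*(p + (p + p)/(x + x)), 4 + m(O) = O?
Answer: -3220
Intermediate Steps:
m(O) = -4 + O
Z(x, p) = 8 + 4*(-5 + x)*(p + p/x) (Z(x, p) = 8 + 4*((x - 5)*(p + (p + p)/(x + x))) = 8 + 4*((-5 + x)*(p + (2*p)/((2*x)))) = 8 + 4*((-5 + x)*(p + (2*p)*(1/(2*x)))) = 8 + 4*((-5 + x)*(p + p/x)) = 8 + 4*(-5 + x)*(p + p/x))
d(t, J) = 10 (d(t, J) = -2*(-5) = 10)
P(d(m(-1), Z(-1, -2))) - 3320 = 10² - 3320 = 100 - 3320 = -3220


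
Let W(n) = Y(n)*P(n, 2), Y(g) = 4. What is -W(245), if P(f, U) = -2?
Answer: 8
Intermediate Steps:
W(n) = -8 (W(n) = 4*(-2) = -8)
-W(245) = -1*(-8) = 8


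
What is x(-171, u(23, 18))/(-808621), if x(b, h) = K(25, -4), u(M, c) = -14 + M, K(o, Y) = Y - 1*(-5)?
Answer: -1/808621 ≈ -1.2367e-6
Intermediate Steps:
K(o, Y) = 5 + Y (K(o, Y) = Y + 5 = 5 + Y)
x(b, h) = 1 (x(b, h) = 5 - 4 = 1)
x(-171, u(23, 18))/(-808621) = 1/(-808621) = 1*(-1/808621) = -1/808621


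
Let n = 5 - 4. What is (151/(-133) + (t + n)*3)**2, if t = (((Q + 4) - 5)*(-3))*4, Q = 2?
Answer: 20611600/17689 ≈ 1165.2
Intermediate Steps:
n = 1
t = -12 (t = (((2 + 4) - 5)*(-3))*4 = ((6 - 5)*(-3))*4 = (1*(-3))*4 = -3*4 = -12)
(151/(-133) + (t + n)*3)**2 = (151/(-133) + (-12 + 1)*3)**2 = (151*(-1/133) - 11*3)**2 = (-151/133 - 33)**2 = (-4540/133)**2 = 20611600/17689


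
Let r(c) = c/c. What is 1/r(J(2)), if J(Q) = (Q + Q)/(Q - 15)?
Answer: 1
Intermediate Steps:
J(Q) = 2*Q/(-15 + Q) (J(Q) = (2*Q)/(-15 + Q) = 2*Q/(-15 + Q))
r(c) = 1
1/r(J(2)) = 1/1 = 1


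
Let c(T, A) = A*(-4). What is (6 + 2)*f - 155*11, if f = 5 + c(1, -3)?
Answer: -1569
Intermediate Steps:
c(T, A) = -4*A
f = 17 (f = 5 - 4*(-3) = 5 + 12 = 17)
(6 + 2)*f - 155*11 = (6 + 2)*17 - 155*11 = 8*17 - 1705 = 136 - 1705 = -1569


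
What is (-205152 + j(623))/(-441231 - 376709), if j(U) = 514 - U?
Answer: 205261/817940 ≈ 0.25095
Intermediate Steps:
(-205152 + j(623))/(-441231 - 376709) = (-205152 + (514 - 1*623))/(-441231 - 376709) = (-205152 + (514 - 623))/(-817940) = (-205152 - 109)*(-1/817940) = -205261*(-1/817940) = 205261/817940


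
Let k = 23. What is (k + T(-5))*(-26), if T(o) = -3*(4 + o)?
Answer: -676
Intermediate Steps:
T(o) = -12 - 3*o
(k + T(-5))*(-26) = (23 + (-12 - 3*(-5)))*(-26) = (23 + (-12 + 15))*(-26) = (23 + 3)*(-26) = 26*(-26) = -676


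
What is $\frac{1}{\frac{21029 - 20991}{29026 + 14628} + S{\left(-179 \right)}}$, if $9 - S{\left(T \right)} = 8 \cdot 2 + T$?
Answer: $\frac{21827}{3754263} \approx 0.0058139$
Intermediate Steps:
$S{\left(T \right)} = -7 - T$ ($S{\left(T \right)} = 9 - \left(8 \cdot 2 + T\right) = 9 - \left(16 + T\right) = -7 - T$)
$\frac{1}{\frac{21029 - 20991}{29026 + 14628} + S{\left(-179 \right)}} = \frac{1}{\frac{21029 - 20991}{29026 + 14628} - -172} = \frac{1}{\frac{38}{43654} + \left(-7 + 179\right)} = \frac{1}{38 \cdot \frac{1}{43654} + 172} = \frac{1}{\frac{19}{21827} + 172} = \frac{1}{\frac{3754263}{21827}} = \frac{21827}{3754263}$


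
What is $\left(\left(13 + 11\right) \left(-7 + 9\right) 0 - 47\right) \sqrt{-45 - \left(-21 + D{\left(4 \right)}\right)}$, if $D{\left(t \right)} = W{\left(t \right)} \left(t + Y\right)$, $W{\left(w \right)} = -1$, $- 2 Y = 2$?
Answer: $- 47 i \sqrt{21} \approx - 215.38 i$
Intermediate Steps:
$Y = -1$ ($Y = \left(- \frac{1}{2}\right) 2 = -1$)
$D{\left(t \right)} = 1 - t$ ($D{\left(t \right)} = - (t - 1) = - (-1 + t) = 1 - t$)
$\left(\left(13 + 11\right) \left(-7 + 9\right) 0 - 47\right) \sqrt{-45 - \left(-21 + D{\left(4 \right)}\right)} = \left(\left(13 + 11\right) \left(-7 + 9\right) 0 - 47\right) \sqrt{-45 + \left(21 - \left(1 - 4\right)\right)} = \left(24 \cdot 2 \cdot 0 - 47\right) \sqrt{-45 + \left(21 - \left(1 - 4\right)\right)} = \left(48 \cdot 0 - 47\right) \sqrt{-45 + \left(21 - -3\right)} = \left(0 - 47\right) \sqrt{-45 + \left(21 + 3\right)} = - 47 \sqrt{-45 + 24} = - 47 \sqrt{-21} = - 47 i \sqrt{21}$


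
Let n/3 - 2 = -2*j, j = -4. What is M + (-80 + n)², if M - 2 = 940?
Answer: 3442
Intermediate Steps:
M = 942 (M = 2 + 940 = 942)
n = 30 (n = 6 + 3*(-2*(-4)) = 6 + 3*8 = 6 + 24 = 30)
M + (-80 + n)² = 942 + (-80 + 30)² = 942 + (-50)² = 942 + 2500 = 3442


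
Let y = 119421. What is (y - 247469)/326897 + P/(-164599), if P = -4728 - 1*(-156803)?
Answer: -70789434027/53806919303 ≈ -1.3156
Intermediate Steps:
P = 152075 (P = -4728 + 156803 = 152075)
(y - 247469)/326897 + P/(-164599) = (119421 - 247469)/326897 + 152075/(-164599) = -128048*1/326897 + 152075*(-1/164599) = -128048/326897 - 152075/164599 = -70789434027/53806919303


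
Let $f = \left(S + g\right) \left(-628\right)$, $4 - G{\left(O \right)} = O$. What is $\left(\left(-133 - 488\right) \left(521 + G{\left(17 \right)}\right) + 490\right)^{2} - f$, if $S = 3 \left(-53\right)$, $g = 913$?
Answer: $99211613996$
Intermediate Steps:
$G{\left(O \right)} = 4 - O$
$S = -159$
$f = -473512$ ($f = \left(-159 + 913\right) \left(-628\right) = 754 \left(-628\right) = -473512$)
$\left(\left(-133 - 488\right) \left(521 + G{\left(17 \right)}\right) + 490\right)^{2} - f = \left(\left(-133 - 488\right) \left(521 + \left(4 - 17\right)\right) + 490\right)^{2} - -473512 = \left(- 621 \left(521 + \left(4 - 17\right)\right) + 490\right)^{2} + 473512 = \left(- 621 \left(521 - 13\right) + 490\right)^{2} + 473512 = \left(\left(-621\right) 508 + 490\right)^{2} + 473512 = \left(-315468 + 490\right)^{2} + 473512 = \left(-314978\right)^{2} + 473512 = 99211140484 + 473512 = 99211613996$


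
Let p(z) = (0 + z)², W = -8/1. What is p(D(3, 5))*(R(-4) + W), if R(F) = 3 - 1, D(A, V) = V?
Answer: -150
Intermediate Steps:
R(F) = 2
W = -8 (W = -8*1 = -8)
p(z) = z²
p(D(3, 5))*(R(-4) + W) = 5²*(2 - 8) = 25*(-6) = -150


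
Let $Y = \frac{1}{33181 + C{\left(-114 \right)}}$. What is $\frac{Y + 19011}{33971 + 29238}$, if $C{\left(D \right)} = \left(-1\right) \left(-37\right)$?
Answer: $\frac{631507399}{2099676562} \approx 0.30076$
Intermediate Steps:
$C{\left(D \right)} = 37$
$Y = \frac{1}{33218}$ ($Y = \frac{1}{33181 + 37} = \frac{1}{33218} \approx 3.0104 \cdot 10^{-5}$)
$\frac{Y + 19011}{33971 + 29238} = \frac{\frac{1}{33218} + 19011}{33971 + 29238} = \frac{631507399}{33218 \cdot 63209} = \frac{631507399}{33218} \cdot \frac{1}{63209} = \frac{631507399}{2099676562}$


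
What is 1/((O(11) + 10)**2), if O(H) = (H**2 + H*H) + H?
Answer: 1/69169 ≈ 1.4457e-5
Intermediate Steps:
O(H) = H + 2*H**2 (O(H) = (H**2 + H**2) + H = 2*H**2 + H = H + 2*H**2)
1/((O(11) + 10)**2) = 1/((11*(1 + 2*11) + 10)**2) = 1/((11*(1 + 22) + 10)**2) = 1/((11*23 + 10)**2) = 1/((253 + 10)**2) = 1/(263**2) = 1/69169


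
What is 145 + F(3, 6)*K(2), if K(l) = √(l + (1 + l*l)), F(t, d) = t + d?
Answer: 145 + 9*√7 ≈ 168.81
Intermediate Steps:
F(t, d) = d + t
K(l) = √(1 + l + l²) (K(l) = √(l + (1 + l²)) = √(1 + l + l²))
145 + F(3, 6)*K(2) = 145 + (6 + 3)*√(1 + 2 + 2²) = 145 + 9*√(1 + 2 + 4) = 145 + 9*√7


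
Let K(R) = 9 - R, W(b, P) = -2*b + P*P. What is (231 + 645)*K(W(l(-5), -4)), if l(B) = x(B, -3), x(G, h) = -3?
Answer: -11388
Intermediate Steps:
l(B) = -3
W(b, P) = P² - 2*b (W(b, P) = -2*b + P² = P² - 2*b)
(231 + 645)*K(W(l(-5), -4)) = (231 + 645)*(9 - ((-4)² - 2*(-3))) = 876*(9 - (16 + 6)) = 876*(9 - 1*22) = 876*(9 - 22) = 876*(-13) = -11388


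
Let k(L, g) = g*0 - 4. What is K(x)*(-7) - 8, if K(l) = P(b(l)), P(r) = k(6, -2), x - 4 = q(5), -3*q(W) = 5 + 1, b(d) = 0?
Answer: 20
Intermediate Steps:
q(W) = -2 (q(W) = -(5 + 1)/3 = -⅓*6 = -2)
x = 2 (x = 4 - 2 = 2)
k(L, g) = -4 (k(L, g) = 0 - 4 = -4)
P(r) = -4
K(l) = -4
K(x)*(-7) - 8 = -4*(-7) - 8 = 28 - 8 = 20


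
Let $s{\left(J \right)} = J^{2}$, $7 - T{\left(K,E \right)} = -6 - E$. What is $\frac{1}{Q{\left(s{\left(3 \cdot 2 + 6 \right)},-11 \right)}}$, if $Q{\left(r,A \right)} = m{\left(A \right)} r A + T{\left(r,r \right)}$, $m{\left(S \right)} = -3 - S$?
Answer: $- \frac{1}{12515} \approx -7.9904 \cdot 10^{-5}$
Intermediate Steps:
$T{\left(K,E \right)} = 13 + E$ ($T{\left(K,E \right)} = 7 - \left(-6 - E\right) = 7 + \left(6 + E\right) = 13 + E$)
$Q{\left(r,A \right)} = 13 + r + A r \left(-3 - A\right)$ ($Q{\left(r,A \right)} = \left(-3 - A\right) r A + \left(13 + r\right) = r \left(-3 - A\right) A + \left(13 + r\right) = A r \left(-3 - A\right) + \left(13 + r\right) = 13 + r + A r \left(-3 - A\right)$)
$\frac{1}{Q{\left(s{\left(3 \cdot 2 + 6 \right)},-11 \right)}} = \frac{1}{13 + \left(3 \cdot 2 + 6\right)^{2} - - 11 \left(3 \cdot 2 + 6\right)^{2} \left(3 - 11\right)} = \frac{1}{13 + \left(6 + 6\right)^{2} - \left(-11\right) \left(6 + 6\right)^{2} \left(-8\right)} = \frac{1}{13 + 12^{2} - \left(-11\right) 12^{2} \left(-8\right)} = \frac{1}{13 + 144 - \left(-11\right) 144 \left(-8\right)} = \frac{1}{13 + 144 - 12672} = \frac{1}{-12515} = - \frac{1}{12515}$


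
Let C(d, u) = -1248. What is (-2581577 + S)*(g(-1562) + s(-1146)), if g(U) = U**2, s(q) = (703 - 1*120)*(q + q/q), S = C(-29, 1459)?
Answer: -4577563992925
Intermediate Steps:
S = -1248
s(q) = 583 + 583*q (s(q) = (703 - 120)*(q + 1) = 583*(1 + q) = 583 + 583*q)
(-2581577 + S)*(g(-1562) + s(-1146)) = (-2581577 - 1248)*((-1562)**2 + (583 + 583*(-1146))) = -2582825*(2439844 + (583 - 668118)) = -2582825*(2439844 - 667535) = -2582825*1772309 = -4577563992925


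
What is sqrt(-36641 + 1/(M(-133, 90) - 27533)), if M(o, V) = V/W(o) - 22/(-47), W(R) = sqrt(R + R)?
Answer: sqrt((6306130712588 + 77495715*I*sqrt(266))/(-19122873 - 235*I*sqrt(266)))/3 ≈ 1.9014e-11 + 191.42*I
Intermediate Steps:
W(R) = sqrt(2)*sqrt(R) (W(R) = sqrt(2*R) = sqrt(2)*sqrt(R))
M(o, V) = 22/47 + V*sqrt(2)/(2*sqrt(o)) (M(o, V) = V/((sqrt(2)*sqrt(o))) - 22/(-47) = V*(sqrt(2)/(2*sqrt(o))) - 22*(-1/47) = V*sqrt(2)/(2*sqrt(o)) + 22/47 = 22/47 + V*sqrt(2)/(2*sqrt(o)))
sqrt(-36641 + 1/(M(-133, 90) - 27533)) = sqrt(-36641 + 1/((22/47 + (1/2)*90*sqrt(2)/sqrt(-133)) - 27533)) = sqrt(-36641 + 1/((22/47 + (1/2)*90*sqrt(2)*(-I*sqrt(133)/133)) - 27533)) = sqrt(-36641 + 1/((22/47 - 45*I*sqrt(266)/133) - 27533)) = sqrt(-36641 + 1/(-1294029/47 - 45*I*sqrt(266)/133))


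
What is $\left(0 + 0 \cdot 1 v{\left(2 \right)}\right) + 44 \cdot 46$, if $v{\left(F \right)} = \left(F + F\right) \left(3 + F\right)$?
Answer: $2024$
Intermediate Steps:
$v{\left(F \right)} = 2 F \left(3 + F\right)$
$\left(0 + 0 \cdot 1 v{\left(2 \right)}\right) + 44 \cdot 46 = \left(0 + 0 \cdot 1 \cdot 2 \cdot 2 \left(3 + 2\right)\right) + 44 \cdot 46 = \left(0 + 0 \cdot 2 \cdot 2 \cdot 5\right) + 2024 = \left(0 + 0 \cdot 20\right) + 2024 = \left(0 + 0\right) + 2024 = 0 + 2024 = 2024$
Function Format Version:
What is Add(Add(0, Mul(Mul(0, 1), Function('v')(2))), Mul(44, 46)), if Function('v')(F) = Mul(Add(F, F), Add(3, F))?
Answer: 2024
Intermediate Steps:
Function('v')(F) = Mul(2, F, Add(3, F)) (Function('v')(F) = Mul(Mul(2, F), Add(3, F)) = Mul(2, F, Add(3, F)))
Add(Add(0, Mul(Mul(0, 1), Function('v')(2))), Mul(44, 46)) = Add(Add(0, Mul(Mul(0, 1), Mul(2, 2, Add(3, 2)))), Mul(44, 46)) = Add(Add(0, Mul(0, Mul(2, 2, 5))), 2024) = Add(Add(0, Mul(0, 20)), 2024) = Add(Add(0, 0), 2024) = Add(0, 2024) = 2024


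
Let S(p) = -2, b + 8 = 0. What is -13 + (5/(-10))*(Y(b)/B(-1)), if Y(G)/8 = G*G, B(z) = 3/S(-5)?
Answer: 473/3 ≈ 157.67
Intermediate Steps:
b = -8 (b = -8 + 0 = -8)
B(z) = -3/2 (B(z) = 3/(-2) = 3*(-1/2) = -3/2)
Y(G) = 8*G**2 (Y(G) = 8*(G*G) = 8*G**2)
-13 + (5/(-10))*(Y(b)/B(-1)) = -13 + (5/(-10))*((8*(-8)**2)/(-3/2)) = -13 + (5*(-1/10))*((8*64)*(-2/3)) = -13 - 256*(-2)/3 = -13 - 1/2*(-1024/3) = -13 + 512/3 = 473/3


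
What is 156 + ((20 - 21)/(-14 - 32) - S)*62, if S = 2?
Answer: 767/23 ≈ 33.348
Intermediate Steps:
156 + ((20 - 21)/(-14 - 32) - S)*62 = 156 + ((20 - 21)/(-14 - 32) - 1*2)*62 = 156 + (-1/(-46) - 2)*62 = 156 + (-1*(-1/46) - 2)*62 = 156 + (1/46 - 2)*62 = 156 - 91/46*62 = 156 - 2821/23 = 767/23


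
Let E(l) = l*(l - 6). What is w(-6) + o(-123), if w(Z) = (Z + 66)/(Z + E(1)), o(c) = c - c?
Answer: -60/11 ≈ -5.4545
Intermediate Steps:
E(l) = l*(-6 + l)
o(c) = 0
w(Z) = (66 + Z)/(-5 + Z) (w(Z) = (Z + 66)/(Z + 1*(-6 + 1)) = (66 + Z)/(Z + 1*(-5)) = (66 + Z)/(Z - 5) = (66 + Z)/(-5 + Z))
w(-6) + o(-123) = (66 - 6)/(-5 - 6) + 0 = 60/(-11) + 0 = -1/11*60 + 0 = -60/11 + 0 = -60/11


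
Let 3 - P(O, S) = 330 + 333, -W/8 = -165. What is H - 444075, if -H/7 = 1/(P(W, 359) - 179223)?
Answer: -79881543218/179883 ≈ -4.4408e+5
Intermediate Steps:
W = 1320 (W = -8*(-165) = 1320)
P(O, S) = -660 (P(O, S) = 3 - (330 + 333) = 3 - 1*663 = 3 - 663 = -660)
H = 7/179883 (H = -7/(-660 - 179223) = -7/(-179883) = -7*(-1/179883) = 7/179883 ≈ 3.8914e-5)
H - 444075 = 7/179883 - 444075 = -79881543218/179883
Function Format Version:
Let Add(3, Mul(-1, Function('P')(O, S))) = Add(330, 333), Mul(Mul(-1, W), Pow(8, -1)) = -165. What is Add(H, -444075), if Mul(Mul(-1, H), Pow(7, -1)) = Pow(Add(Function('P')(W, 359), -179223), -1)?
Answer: Rational(-79881543218, 179883) ≈ -4.4408e+5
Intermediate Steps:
W = 1320 (W = Mul(-8, -165) = 1320)
Function('P')(O, S) = -660 (Function('P')(O, S) = Add(3, Mul(-1, Add(330, 333))) = Add(3, Mul(-1, 663)) = Add(3, -663) = -660)
H = Rational(7, 179883) (H = Mul(-7, Pow(Add(-660, -179223), -1)) = Mul(-7, Pow(-179883, -1)) = Mul(-7, Rational(-1, 179883)) = Rational(7, 179883) ≈ 3.8914e-5)
Add(H, -444075) = Add(Rational(7, 179883), -444075) = Rational(-79881543218, 179883)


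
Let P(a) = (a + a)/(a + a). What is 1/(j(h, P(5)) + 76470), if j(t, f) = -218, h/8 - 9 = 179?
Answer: 1/76252 ≈ 1.3114e-5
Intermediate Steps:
h = 1504 (h = 72 + 8*179 = 72 + 1432 = 1504)
P(a) = 1 (P(a) = (2*a)/((2*a)) = (2*a)*(1/(2*a)) = 1)
1/(j(h, P(5)) + 76470) = 1/(-218 + 76470) = 1/76252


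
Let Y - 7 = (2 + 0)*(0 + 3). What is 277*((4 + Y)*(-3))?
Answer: -14127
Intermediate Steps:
Y = 13 (Y = 7 + (2 + 0)*(0 + 3) = 7 + 2*3 = 7 + 6 = 13)
277*((4 + Y)*(-3)) = 277*((4 + 13)*(-3)) = 277*(17*(-3)) = 277*(-51) = -14127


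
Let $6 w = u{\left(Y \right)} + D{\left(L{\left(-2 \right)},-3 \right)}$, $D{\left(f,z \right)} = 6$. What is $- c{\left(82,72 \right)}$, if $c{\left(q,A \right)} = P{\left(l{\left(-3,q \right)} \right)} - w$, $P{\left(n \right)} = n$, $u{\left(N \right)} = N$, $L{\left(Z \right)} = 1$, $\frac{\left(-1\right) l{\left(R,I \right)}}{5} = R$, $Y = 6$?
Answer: $-13$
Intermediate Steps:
$l{\left(R,I \right)} = - 5 R$
$w = 2$ ($w = \frac{6 + 6}{6} = \frac{1}{6} \cdot 12 = 2$)
$c{\left(q,A \right)} = 13$ ($c{\left(q,A \right)} = \left(-5\right) \left(-3\right) - 2 = 15 - 2 = 13$)
$- c{\left(82,72 \right)} = \left(-1\right) 13 = -13$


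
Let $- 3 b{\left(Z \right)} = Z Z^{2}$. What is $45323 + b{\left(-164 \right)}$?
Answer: $\frac{4546913}{3} \approx 1.5156 \cdot 10^{6}$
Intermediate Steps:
$b{\left(Z \right)} = - \frac{Z^{3}}{3}$ ($b{\left(Z \right)} = - \frac{Z Z^{2}}{3} = - \frac{Z^{3}}{3}$)
$45323 + b{\left(-164 \right)} = 45323 - \frac{\left(-164\right)^{3}}{3} = 45323 - - \frac{4410944}{3} = 45323 + \frac{4410944}{3} = \frac{4546913}{3}$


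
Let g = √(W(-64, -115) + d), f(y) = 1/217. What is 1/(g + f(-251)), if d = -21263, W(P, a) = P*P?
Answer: 217/808376864 - 47089*I*√17167/808376864 ≈ 2.6844e-7 - 0.0076323*I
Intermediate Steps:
W(P, a) = P²
f(y) = 1/217
g = I*√17167 (g = √((-64)² - 21263) = √(4096 - 21263) = √(-17167) = I*√17167 ≈ 131.02*I)
1/(g + f(-251)) = 1/(I*√17167 + 1/217) = 1/(1/217 + I*√17167)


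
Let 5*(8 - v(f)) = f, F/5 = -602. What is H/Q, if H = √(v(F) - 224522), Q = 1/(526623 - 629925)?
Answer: -206604*I*√55978 ≈ -4.8882e+7*I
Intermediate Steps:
F = -3010 (F = 5*(-602) = -3010)
v(f) = 8 - f/5
Q = -1/103302 (Q = 1/(-103302) = -1/103302 ≈ -9.6804e-6)
H = 2*I*√55978 (H = √((8 - ⅕*(-3010)) - 224522) = √((8 + 602) - 224522) = √(610 - 224522) = √(-223912) = 2*I*√55978 ≈ 473.19*I)
H/Q = (2*I*√55978)/(-1/103302) = (2*I*√55978)*(-103302) = -206604*I*√55978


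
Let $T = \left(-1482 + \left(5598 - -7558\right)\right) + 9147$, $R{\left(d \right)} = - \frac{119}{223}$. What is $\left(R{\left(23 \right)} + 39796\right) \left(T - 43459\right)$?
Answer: $- \frac{200898418182}{223} \approx -9.0089 \cdot 10^{8}$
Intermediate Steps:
$R{\left(d \right)} = - \frac{119}{223}$ ($R{\left(d \right)} = \left(-119\right) \frac{1}{223} = - \frac{119}{223}$)
$T = 20821$ ($T = \left(-1482 + \left(5598 + 7558\right)\right) + 9147 = \left(-1482 + 13156\right) + 9147 = 11674 + 9147 = 20821$)
$\left(R{\left(23 \right)} + 39796\right) \left(T - 43459\right) = \left(- \frac{119}{223} + 39796\right) \left(20821 - 43459\right) = \frac{8874389}{223} \left(-22638\right) = - \frac{200898418182}{223}$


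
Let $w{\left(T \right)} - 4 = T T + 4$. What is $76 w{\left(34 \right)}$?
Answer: $88464$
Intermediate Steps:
$w{\left(T \right)} = 8 + T^{2}$ ($w{\left(T \right)} = 4 + \left(T T + 4\right) = 4 + \left(T^{2} + 4\right) = 4 + \left(4 + T^{2}\right) = 8 + T^{2}$)
$76 w{\left(34 \right)} = 76 \left(8 + 34^{2}\right) = 76 \left(8 + 1156\right) = 76 \cdot 1164 = 88464$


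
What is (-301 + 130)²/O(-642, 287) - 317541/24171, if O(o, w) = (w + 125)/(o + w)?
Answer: -11954248657/474212 ≈ -25209.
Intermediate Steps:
O(o, w) = (125 + w)/(o + w)
(-301 + 130)²/O(-642, 287) - 317541/24171 = (-301 + 130)²/(((125 + 287)/(-642 + 287))) - 317541/24171 = (-171)²/((412/(-355))) - 317541*1/24171 = 29241/((-1/355*412)) - 15121/1151 = 29241/(-412/355) - 15121/1151 = 29241*(-355/412) - 15121/1151 = -10380555/412 - 15121/1151 = -11954248657/474212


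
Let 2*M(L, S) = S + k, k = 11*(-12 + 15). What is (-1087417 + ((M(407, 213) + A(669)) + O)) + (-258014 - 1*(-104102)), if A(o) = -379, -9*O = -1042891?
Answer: -10131374/9 ≈ -1.1257e+6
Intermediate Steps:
O = 1042891/9 (O = -⅑*(-1042891) = 1042891/9 ≈ 1.1588e+5)
k = 33 (k = 11*3 = 33)
M(L, S) = 33/2 + S/2 (M(L, S) = (S + 33)/2 = (33 + S)/2 = 33/2 + S/2)
(-1087417 + ((M(407, 213) + A(669)) + O)) + (-258014 - 1*(-104102)) = (-1087417 + (((33/2 + (½)*213) - 379) + 1042891/9)) + (-258014 - 1*(-104102)) = (-1087417 + (((33/2 + 213/2) - 379) + 1042891/9)) + (-258014 + 104102) = (-1087417 + ((123 - 379) + 1042891/9)) - 153912 = (-1087417 + (-256 + 1042891/9)) - 153912 = (-1087417 + 1040587/9) - 153912 = -8746166/9 - 153912 = -10131374/9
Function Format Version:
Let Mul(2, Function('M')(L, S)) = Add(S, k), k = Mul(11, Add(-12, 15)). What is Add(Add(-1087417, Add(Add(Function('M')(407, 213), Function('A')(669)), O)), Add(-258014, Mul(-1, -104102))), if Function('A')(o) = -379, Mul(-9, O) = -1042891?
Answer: Rational(-10131374, 9) ≈ -1.1257e+6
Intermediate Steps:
O = Rational(1042891, 9) (O = Mul(Rational(-1, 9), -1042891) = Rational(1042891, 9) ≈ 1.1588e+5)
k = 33 (k = Mul(11, 3) = 33)
Function('M')(L, S) = Add(Rational(33, 2), Mul(Rational(1, 2), S)) (Function('M')(L, S) = Mul(Rational(1, 2), Add(S, 33)) = Mul(Rational(1, 2), Add(33, S)) = Add(Rational(33, 2), Mul(Rational(1, 2), S)))
Add(Add(-1087417, Add(Add(Function('M')(407, 213), Function('A')(669)), O)), Add(-258014, Mul(-1, -104102))) = Add(Add(-1087417, Add(Add(Add(Rational(33, 2), Mul(Rational(1, 2), 213)), -379), Rational(1042891, 9))), Add(-258014, Mul(-1, -104102))) = Add(Add(-1087417, Add(Add(Add(Rational(33, 2), Rational(213, 2)), -379), Rational(1042891, 9))), Add(-258014, 104102)) = Add(Add(-1087417, Add(Add(123, -379), Rational(1042891, 9))), -153912) = Add(Add(-1087417, Add(-256, Rational(1042891, 9))), -153912) = Add(Add(-1087417, Rational(1040587, 9)), -153912) = Add(Rational(-8746166, 9), -153912) = Rational(-10131374, 9)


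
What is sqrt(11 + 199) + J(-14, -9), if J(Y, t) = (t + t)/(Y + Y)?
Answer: 9/14 + sqrt(210) ≈ 15.134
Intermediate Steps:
J(Y, t) = t/Y (J(Y, t) = (2*t)/((2*Y)) = (2*t)*(1/(2*Y)) = t/Y)
sqrt(11 + 199) + J(-14, -9) = sqrt(11 + 199) - 9/(-14) = sqrt(210) - 9*(-1/14) = sqrt(210) + 9/14 = 9/14 + sqrt(210)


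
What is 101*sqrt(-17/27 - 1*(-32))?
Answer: 1111*sqrt(21)/9 ≈ 565.69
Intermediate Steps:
101*sqrt(-17/27 - 1*(-32)) = 101*sqrt(-17*1/27 + 32) = 101*sqrt(-17/27 + 32) = 101*sqrt(847/27) = 101*(11*sqrt(21)/9) = 1111*sqrt(21)/9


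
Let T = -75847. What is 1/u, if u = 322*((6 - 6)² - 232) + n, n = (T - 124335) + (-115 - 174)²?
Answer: -1/191365 ≈ -5.2256e-6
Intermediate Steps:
n = -116661 (n = (-75847 - 124335) + (-115 - 174)² = -200182 + (-289)² = -200182 + 83521 = -116661)
u = -191365 (u = 322*((6 - 6)² - 232) - 116661 = 322*(0² - 232) - 116661 = 322*(0 - 232) - 116661 = 322*(-232) - 116661 = -74704 - 116661 = -191365)
1/u = 1/(-191365) = -1/191365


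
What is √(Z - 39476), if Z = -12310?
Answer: 3*I*√5754 ≈ 227.57*I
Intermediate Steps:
√(Z - 39476) = √(-12310 - 39476) = √(-51786) = 3*I*√5754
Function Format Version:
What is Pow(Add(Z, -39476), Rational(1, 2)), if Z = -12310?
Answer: Mul(3, I, Pow(5754, Rational(1, 2))) ≈ Mul(227.57, I)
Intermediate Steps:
Pow(Add(Z, -39476), Rational(1, 2)) = Pow(Add(-12310, -39476), Rational(1, 2)) = Pow(-51786, Rational(1, 2)) = Mul(3, I, Pow(5754, Rational(1, 2)))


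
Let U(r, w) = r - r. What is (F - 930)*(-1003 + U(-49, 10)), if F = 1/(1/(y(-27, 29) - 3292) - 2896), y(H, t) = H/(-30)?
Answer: 88904496031873/95310266 ≈ 9.3279e+5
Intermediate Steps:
y(H, t) = -H/30 (y(H, t) = H*(-1/30) = -H/30)
U(r, w) = 0
F = -32911/95310266 (F = 1/(1/(-1/30*(-27) - 3292) - 2896) = 1/(1/(9/10 - 3292) - 2896) = 1/(1/(-32911/10) - 2896) = 1/(-10/32911 - 2896) = 1/(-95310266/32911) = -32911/95310266 ≈ -0.00034530)
(F - 930)*(-1003 + U(-49, 10)) = (-32911/95310266 - 930)*(-1003 + 0) = -88638580291/95310266*(-1003) = 88904496031873/95310266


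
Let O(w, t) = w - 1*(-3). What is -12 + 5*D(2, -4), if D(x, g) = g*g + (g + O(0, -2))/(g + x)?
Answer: 141/2 ≈ 70.500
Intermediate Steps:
O(w, t) = 3 + w (O(w, t) = w + 3 = 3 + w)
D(x, g) = g² + (3 + g)/(g + x) (D(x, g) = g*g + (g + (3 + 0))/(g + x) = g² + (g + 3)/(g + x) = g² + (3 + g)/(g + x))
-12 + 5*D(2, -4) = -12 + 5*((3 - 4 + (-4)³ + 2*(-4)²)/(-4 + 2)) = -12 + 5*((3 - 4 - 64 + 2*16)/(-2)) = -12 + 5*(-(3 - 4 - 64 + 32)/2) = -12 + 5*(-½*(-33)) = -12 + 5*(33/2) = -12 + 165/2 = 141/2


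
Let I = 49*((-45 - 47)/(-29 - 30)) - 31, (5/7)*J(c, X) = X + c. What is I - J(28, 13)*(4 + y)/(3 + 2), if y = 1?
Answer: -3538/295 ≈ -11.993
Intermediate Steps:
J(c, X) = 7*X/5 + 7*c/5 (J(c, X) = 7*(X + c)/5 = 7*X/5 + 7*c/5)
I = 2679/59 (I = 49*(-92/(-59)) - 31 = 49*(-92*(-1/59)) - 31 = 49*(92/59) - 31 = 4508/59 - 31 = 2679/59 ≈ 45.407)
I - J(28, 13)*(4 + y)/(3 + 2) = 2679/59 - ((7/5)*13 + (7/5)*28)*(4 + 1)/(3 + 2) = 2679/59 - (91/5 + 196/5)*5/5 = 2679/59 - 287*5*(1/5)/5 = 2679/59 - 287/5 = -3538/295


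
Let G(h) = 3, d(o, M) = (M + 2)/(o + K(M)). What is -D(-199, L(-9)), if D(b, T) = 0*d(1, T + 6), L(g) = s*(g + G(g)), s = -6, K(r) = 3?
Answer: 0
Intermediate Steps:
d(o, M) = (2 + M)/(3 + o) (d(o, M) = (M + 2)/(o + 3) = (2 + M)/(3 + o))
L(g) = -18 - 6*g (L(g) = -6*(g + 3) = -6*(3 + g) = -18 - 6*g)
D(b, T) = 0 (D(b, T) = 0*((2 + (T + 6))/(3 + 1)) = 0*((2 + (6 + T))/4) = 0*((8 + T)/4) = 0*(2 + T/4) = 0)
-D(-199, L(-9)) = -1*0 = 0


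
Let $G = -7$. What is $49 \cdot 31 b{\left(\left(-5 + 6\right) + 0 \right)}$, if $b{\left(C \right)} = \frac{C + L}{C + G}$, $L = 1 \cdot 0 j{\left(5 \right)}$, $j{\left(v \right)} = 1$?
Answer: $- \frac{1519}{6} \approx -253.17$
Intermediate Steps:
$L = 0$ ($L = 1 \cdot 0 \cdot 1 = 0 \cdot 1 = 0$)
$b{\left(C \right)} = \frac{C}{-7 + C}$ ($b{\left(C \right)} = \frac{C + 0}{C - 7} = \frac{C}{-7 + C}$)
$49 \cdot 31 b{\left(\left(-5 + 6\right) + 0 \right)} = 49 \cdot 31 \frac{\left(-5 + 6\right) + 0}{-7 + \left(\left(-5 + 6\right) + 0\right)} = 1519 \frac{1 + 0}{-7 + \left(1 + 0\right)} = 1519 \cdot 1 \frac{1}{-7 + 1} = 1519 \cdot 1 \frac{1}{-6} = 1519 \cdot 1 \left(- \frac{1}{6}\right) = 1519 \left(- \frac{1}{6}\right) = - \frac{1519}{6}$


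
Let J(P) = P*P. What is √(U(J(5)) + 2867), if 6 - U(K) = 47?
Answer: 3*√314 ≈ 53.160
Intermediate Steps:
J(P) = P²
U(K) = -41 (U(K) = 6 - 1*47 = 6 - 47 = -41)
√(U(J(5)) + 2867) = √(-41 + 2867) = √2826 = 3*√314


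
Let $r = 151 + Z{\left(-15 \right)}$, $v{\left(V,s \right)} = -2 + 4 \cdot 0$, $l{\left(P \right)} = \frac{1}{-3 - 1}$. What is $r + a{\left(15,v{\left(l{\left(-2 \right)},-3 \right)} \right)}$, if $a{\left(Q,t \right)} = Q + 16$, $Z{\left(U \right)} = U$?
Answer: $167$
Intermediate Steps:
$l{\left(P \right)} = - \frac{1}{4}$ ($l{\left(P \right)} = \frac{1}{-4} = - \frac{1}{4}$)
$v{\left(V,s \right)} = -2$ ($v{\left(V,s \right)} = -2 + 0 = -2$)
$r = 136$ ($r = 151 - 15 = 136$)
$a{\left(Q,t \right)} = 16 + Q$
$r + a{\left(15,v{\left(l{\left(-2 \right)},-3 \right)} \right)} = 136 + \left(16 + 15\right) = 136 + 31 = 167$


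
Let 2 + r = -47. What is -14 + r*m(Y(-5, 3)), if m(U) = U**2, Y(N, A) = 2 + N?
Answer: -455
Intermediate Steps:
r = -49 (r = -2 - 47 = -49)
-14 + r*m(Y(-5, 3)) = -14 - 49*(2 - 5)**2 = -14 - 49*(-3)**2 = -14 - 49*9 = -14 - 441 = -455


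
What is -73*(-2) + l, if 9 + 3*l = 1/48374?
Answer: 20752447/145122 ≈ 143.00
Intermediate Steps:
l = -435365/145122 (l = -3 + (1/3)/48374 = -3 + (1/3)*(1/48374) = -3 + 1/145122 = -435365/145122 ≈ -3.0000)
-73*(-2) + l = -73*(-2) - 435365/145122 = 146 - 435365/145122 = 20752447/145122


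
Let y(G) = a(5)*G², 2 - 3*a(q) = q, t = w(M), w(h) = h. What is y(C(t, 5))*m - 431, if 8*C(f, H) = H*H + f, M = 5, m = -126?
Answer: 10727/8 ≈ 1340.9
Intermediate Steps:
t = 5
C(f, H) = f/8 + H²/8 (C(f, H) = (H*H + f)/8 = (H² + f)/8 = (f + H²)/8 = f/8 + H²/8)
a(q) = ⅔ - q/3
y(G) = -G² (y(G) = (⅔ - ⅓*5)*G² = (⅔ - 5/3)*G² = -G²)
y(C(t, 5))*m - 431 = -((⅛)*5 + (⅛)*5²)²*(-126) - 431 = -(5/8 + (⅛)*25)²*(-126) - 431 = -(5/8 + 25/8)²*(-126) - 431 = -(15/4)²*(-126) - 431 = -1*225/16*(-126) - 431 = -225/16*(-126) - 431 = 14175/8 - 431 = 10727/8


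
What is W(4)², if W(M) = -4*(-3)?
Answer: 144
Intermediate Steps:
W(M) = 12
W(4)² = 12² = 144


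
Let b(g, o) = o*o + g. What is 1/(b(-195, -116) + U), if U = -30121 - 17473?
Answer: -1/34333 ≈ -2.9127e-5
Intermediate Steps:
U = -47594
b(g, o) = g + o**2 (b(g, o) = o**2 + g = g + o**2)
1/(b(-195, -116) + U) = 1/((-195 + (-116)**2) - 47594) = 1/((-195 + 13456) - 47594) = 1/(13261 - 47594) = 1/(-34333) = -1/34333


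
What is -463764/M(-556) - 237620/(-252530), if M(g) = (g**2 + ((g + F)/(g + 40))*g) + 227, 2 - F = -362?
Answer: -187706380250/335706134389 ≈ -0.55914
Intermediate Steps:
F = 364 (F = 2 - 1*(-362) = 2 + 362 = 364)
M(g) = 227 + g**2 + g*(364 + g)/(40 + g) (M(g) = (g**2 + ((g + 364)/(g + 40))*g) + 227 = (g**2 + ((364 + g)/(40 + g))*g) + 227 = (g**2 + g*(364 + g)/(40 + g)) + 227 = 227 + g**2 + g*(364 + g)/(40 + g))
-463764/M(-556) - 237620/(-252530) = -463764*(40 - 556)/(9080 + (-556)**3 + 41*(-556)**2 + 591*(-556)) - 237620/(-252530) = -463764*(-516/(9080 - 171879616 + 41*309136 - 328596)) - 237620*(-1/252530) = -463764*(-516/(9080 - 171879616 + 12674576 - 328596)) + 23762/25253 = -463764/((-1/516*(-159524556))) + 23762/25253 = -463764/13293713/43 + 23762/25253 = -463764*43/13293713 + 23762/25253 = -19941852/13293713 + 23762/25253 = -187706380250/335706134389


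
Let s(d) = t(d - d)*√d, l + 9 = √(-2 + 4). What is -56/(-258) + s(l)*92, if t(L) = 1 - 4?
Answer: 28/129 - 276*√(-9 + √2) ≈ 0.21705 - 760.17*I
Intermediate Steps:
t(L) = -3
l = -9 + √2 (l = -9 + √(-2 + 4) = -9 + √2 ≈ -7.5858)
s(d) = -3*√d
-56/(-258) + s(l)*92 = -56/(-258) - 3*√(-9 + √2)*92 = -56*(-1/258) - 276*√(-9 + √2) = 28/129 - 276*√(-9 + √2)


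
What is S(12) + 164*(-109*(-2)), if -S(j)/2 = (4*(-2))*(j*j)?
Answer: 38056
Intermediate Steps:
S(j) = 16*j**2 (S(j) = -2*4*(-2)*j*j = -(-16)*j**2 = 16*j**2)
S(12) + 164*(-109*(-2)) = 16*12**2 + 164*(-109*(-2)) = 16*144 + 164*218 = 2304 + 35752 = 38056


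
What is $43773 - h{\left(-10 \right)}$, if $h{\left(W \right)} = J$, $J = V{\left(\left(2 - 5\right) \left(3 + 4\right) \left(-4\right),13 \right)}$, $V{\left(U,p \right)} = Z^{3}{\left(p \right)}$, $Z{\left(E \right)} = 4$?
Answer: $43709$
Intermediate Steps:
$V{\left(U,p \right)} = 64$ ($V{\left(U,p \right)} = 4^{3} = 64$)
$J = 64$
$h{\left(W \right)} = 64$
$43773 - h{\left(-10 \right)} = 43773 - 64 = 43709$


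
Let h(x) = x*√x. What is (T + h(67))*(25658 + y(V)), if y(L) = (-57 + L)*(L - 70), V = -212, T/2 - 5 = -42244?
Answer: -8575868648 + 6801572*√67 ≈ -8.5202e+9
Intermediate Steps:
T = -84478 (T = 10 + 2*(-42244) = 10 - 84488 = -84478)
h(x) = x^(3/2)
y(L) = (-70 + L)*(-57 + L) (y(L) = (-57 + L)*(-70 + L) = (-70 + L)*(-57 + L))
(T + h(67))*(25658 + y(V)) = (-84478 + 67^(3/2))*(25658 + (3990 + (-212)² - 127*(-212))) = (-84478 + 67*√67)*(25658 + (3990 + 44944 + 26924)) = (-84478 + 67*√67)*(25658 + 75858) = (-84478 + 67*√67)*101516 = -8575868648 + 6801572*√67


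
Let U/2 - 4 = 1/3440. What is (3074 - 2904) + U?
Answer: 306161/1720 ≈ 178.00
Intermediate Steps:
U = 13761/1720 (U = 8 + 2/3440 = 8 + 2*(1/3440) = 8 + 1/1720 = 13761/1720 ≈ 8.0006)
(3074 - 2904) + U = (3074 - 2904) + 13761/1720 = 170 + 13761/1720 = 306161/1720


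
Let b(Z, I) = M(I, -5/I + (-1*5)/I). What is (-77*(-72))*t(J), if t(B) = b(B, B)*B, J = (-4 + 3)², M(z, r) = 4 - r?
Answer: 77616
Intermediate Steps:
b(Z, I) = 4 + 10/I (b(Z, I) = 4 - (-5/I + (-1*5)/I) = 4 - (-5/I - 5/I) = 4 - (-10)/I = 4 + 10/I)
J = 1 (J = (-1)² = 1)
t(B) = B*(4 + 10/B) (t(B) = (4 + 10/B)*B = B*(4 + 10/B))
(-77*(-72))*t(J) = (-77*(-72))*(10 + 4*1) = 5544*(10 + 4) = 5544*14 = 77616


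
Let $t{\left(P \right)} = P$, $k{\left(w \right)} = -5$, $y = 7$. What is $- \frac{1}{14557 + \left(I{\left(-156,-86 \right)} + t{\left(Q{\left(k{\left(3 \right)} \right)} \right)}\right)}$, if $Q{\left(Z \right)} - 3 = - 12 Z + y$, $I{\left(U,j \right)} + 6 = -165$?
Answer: $- \frac{1}{14456} \approx -6.9175 \cdot 10^{-5}$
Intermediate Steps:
$I{\left(U,j \right)} = -171$ ($I{\left(U,j \right)} = -6 - 165 = -171$)
$Q{\left(Z \right)} = 10 - 12 Z$ ($Q{\left(Z \right)} = 3 - \left(-7 + 12 Z\right) = 10 - 12 Z$)
$- \frac{1}{14557 + \left(I{\left(-156,-86 \right)} + t{\left(Q{\left(k{\left(3 \right)} \right)} \right)}\right)} = - \frac{1}{14557 + \left(-171 + \left(10 - -60\right)\right)} = - \frac{1}{14557 + \left(-171 + \left(10 + 60\right)\right)} = - \frac{1}{14557 + \left(-171 + 70\right)} = - \frac{1}{14557 - 101} = - \frac{1}{14456}$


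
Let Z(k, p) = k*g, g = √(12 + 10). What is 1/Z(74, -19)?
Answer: √22/1628 ≈ 0.0028811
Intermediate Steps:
g = √22 ≈ 4.6904
Z(k, p) = k*√22
1/Z(74, -19) = 1/(74*√22) = √22/1628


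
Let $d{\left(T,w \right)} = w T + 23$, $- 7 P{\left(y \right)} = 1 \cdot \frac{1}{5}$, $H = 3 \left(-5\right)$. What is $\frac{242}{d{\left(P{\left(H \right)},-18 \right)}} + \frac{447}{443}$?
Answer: $\frac{4120091}{364589} \approx 11.301$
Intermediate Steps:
$H = -15$
$P{\left(y \right)} = - \frac{1}{35}$ ($P{\left(y \right)} = - \frac{1 \cdot \frac{1}{5}}{7} = \left(- \frac{1}{7}\right) \frac{1}{5} = - \frac{1}{35}$)
$d{\left(T,w \right)} = 23 + T w$ ($d{\left(T,w \right)} = T w + 23 = 23 + T w$)
$\frac{242}{d{\left(P{\left(H \right)},-18 \right)}} + \frac{447}{443} = \frac{242}{23 - - \frac{18}{35}} + \frac{447}{443} = \frac{242}{23 + \frac{18}{35}} + 447 \cdot \frac{1}{443} = \frac{242}{\frac{823}{35}} + \frac{447}{443} = 242 \cdot \frac{35}{823} + \frac{447}{443} = \frac{8470}{823} + \frac{447}{443} = \frac{4120091}{364589}$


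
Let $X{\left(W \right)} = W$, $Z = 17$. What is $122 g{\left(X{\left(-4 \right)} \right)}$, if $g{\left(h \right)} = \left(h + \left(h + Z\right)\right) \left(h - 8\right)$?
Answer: $-13176$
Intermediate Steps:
$g{\left(h \right)} = \left(-8 + h\right) \left(17 + 2 h\right)$ ($g{\left(h \right)} = \left(h + \left(h + 17\right)\right) \left(h - 8\right) = \left(h + \left(17 + h\right)\right) \left(-8 + h\right) = \left(17 + 2 h\right) \left(-8 + h\right) = \left(-8 + h\right) \left(17 + 2 h\right)$)
$122 g{\left(X{\left(-4 \right)} \right)} = 122 \left(-136 - 4 + 2 \left(-4\right)^{2}\right) = 122 \left(-136 - 4 + 2 \cdot 16\right) = 122 \left(-136 - 4 + 32\right) = 122 \left(-108\right) = -13176$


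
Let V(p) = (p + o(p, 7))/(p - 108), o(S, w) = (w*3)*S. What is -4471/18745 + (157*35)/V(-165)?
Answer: 1873586723/4536290 ≈ 413.02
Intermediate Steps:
o(S, w) = 3*S*w (o(S, w) = (3*w)*S = 3*S*w)
V(p) = 22*p/(-108 + p) (V(p) = (p + 3*p*7)/(p - 108) = (p + 21*p)/(-108 + p) = (22*p)/(-108 + p) = 22*p/(-108 + p))
-4471/18745 + (157*35)/V(-165) = -4471/18745 + (157*35)/((22*(-165)/(-108 - 165))) = -4471*1/18745 + 5495/((22*(-165)/(-273))) = -4471/18745 + 5495/((22*(-165)*(-1/273))) = -4471/18745 + 5495/(1210/91) = -4471/18745 + 5495*(91/1210) = -4471/18745 + 100009/242 = 1873586723/4536290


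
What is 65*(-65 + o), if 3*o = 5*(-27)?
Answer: -7150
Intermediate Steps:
o = -45 (o = (5*(-27))/3 = (⅓)*(-135) = -45)
65*(-65 + o) = 65*(-65 - 45) = 65*(-110) = -7150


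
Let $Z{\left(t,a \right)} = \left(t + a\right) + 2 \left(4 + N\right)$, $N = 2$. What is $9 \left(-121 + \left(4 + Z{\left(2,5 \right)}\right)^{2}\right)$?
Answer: $3672$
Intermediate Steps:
$Z{\left(t,a \right)} = 12 + a + t$ ($Z{\left(t,a \right)} = \left(t + a\right) + 2 \left(4 + 2\right) = \left(a + t\right) + 2 \cdot 6 = \left(a + t\right) + 12 = 12 + a + t$)
$9 \left(-121 + \left(4 + Z{\left(2,5 \right)}\right)^{2}\right) = 9 \left(-121 + \left(4 + \left(12 + 5 + 2\right)\right)^{2}\right) = 9 \left(-121 + \left(4 + 19\right)^{2}\right) = 9 \left(-121 + 23^{2}\right) = 9 \left(-121 + 529\right) = 9 \cdot 408 = 3672$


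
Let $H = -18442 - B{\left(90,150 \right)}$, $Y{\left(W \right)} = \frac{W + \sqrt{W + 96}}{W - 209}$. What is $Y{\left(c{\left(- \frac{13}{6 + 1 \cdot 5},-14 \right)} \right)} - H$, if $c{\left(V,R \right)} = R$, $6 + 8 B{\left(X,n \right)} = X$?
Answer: $\frac{8229843}{446} - \frac{\sqrt{82}}{223} \approx 18453.0$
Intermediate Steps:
$B{\left(X,n \right)} = - \frac{3}{4} + \frac{X}{8}$
$Y{\left(W \right)} = \frac{W + \sqrt{96 + W}}{-209 + W}$
$H = - \frac{36905}{2}$ ($H = -18442 - \left(- \frac{3}{4} + \frac{1}{8} \cdot 90\right) = -18442 - \left(- \frac{3}{4} + \frac{45}{4}\right) = -18442 - \frac{21}{2} = - \frac{36905}{2} \approx -18453.0$)
$Y{\left(c{\left(- \frac{13}{6 + 1 \cdot 5},-14 \right)} \right)} - H = \frac{-14 + \sqrt{96 - 14}}{-209 - 14} - - \frac{36905}{2} = \frac{-14 + \sqrt{82}}{-223} + \frac{36905}{2} = - \frac{-14 + \sqrt{82}}{223} + \frac{36905}{2} = \left(\frac{14}{223} - \frac{\sqrt{82}}{223}\right) + \frac{36905}{2} = \frac{8229843}{446} - \frac{\sqrt{82}}{223}$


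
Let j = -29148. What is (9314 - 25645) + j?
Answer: -45479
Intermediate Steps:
(9314 - 25645) + j = (9314 - 25645) - 29148 = -16331 - 29148 = -45479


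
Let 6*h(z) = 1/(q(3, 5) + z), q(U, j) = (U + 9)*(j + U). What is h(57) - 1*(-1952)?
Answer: 1791937/918 ≈ 1952.0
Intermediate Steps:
q(U, j) = (9 + U)*(U + j)
h(z) = 1/(6*(96 + z)) (h(z) = 1/(6*((3² + 9*3 + 9*5 + 3*5) + z)) = 1/(6*((9 + 27 + 45 + 15) + z)) = 1/(6*(96 + z)))
h(57) - 1*(-1952) = 1/(6*(96 + 57)) - 1*(-1952) = (⅙)/153 + 1952 = (⅙)*(1/153) + 1952 = 1/918 + 1952 = 1791937/918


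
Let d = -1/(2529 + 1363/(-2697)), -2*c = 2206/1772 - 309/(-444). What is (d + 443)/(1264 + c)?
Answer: 6829890850348/19472599958075 ≈ 0.35074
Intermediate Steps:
c = -127251/131128 (c = -(2206/1772 - 309/(-444))/2 = -(2206*(1/1772) - 309*(-1/444))/2 = -(1103/886 + 103/148)/2 = -1/2*127251/65564 = -127251/131128 ≈ -0.97043)
d = -93/235150 (d = -1/(2529 + 1363*(-1/2697)) = -1/(2529 - 47/93) = -1/235150/93 = -1*93/235150 = -93/235150 ≈ -0.00039549)
(d + 443)/(1264 + c) = (-93/235150 + 443)/(1264 - 127251/131128) = 104171357/(235150*(165618541/131128)) = (104171357/235150)*(131128/165618541) = 6829890850348/19472599958075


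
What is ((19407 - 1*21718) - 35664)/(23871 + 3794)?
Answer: -7595/5533 ≈ -1.3727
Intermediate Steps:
((19407 - 1*21718) - 35664)/(23871 + 3794) = ((19407 - 21718) - 35664)/27665 = (-2311 - 35664)*(1/27665) = -37975*1/27665 = -7595/5533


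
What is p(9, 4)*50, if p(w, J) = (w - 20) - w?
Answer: -1000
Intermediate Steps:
p(w, J) = -20 (p(w, J) = (-20 + w) - w = -20)
p(9, 4)*50 = -20*50 = -1000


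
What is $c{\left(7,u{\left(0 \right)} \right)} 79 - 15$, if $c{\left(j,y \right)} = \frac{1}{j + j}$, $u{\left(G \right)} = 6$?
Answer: $- \frac{131}{14} \approx -9.3571$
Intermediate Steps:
$c{\left(j,y \right)} = \frac{1}{2 j}$
$c{\left(7,u{\left(0 \right)} \right)} 79 - 15 = \frac{1}{2 \cdot 7} \cdot 79 - 15 = \frac{1}{2} \cdot \frac{1}{7} \cdot 79 - 15 = \frac{1}{14} \cdot 79 - 15 = \frac{79}{14} - 15 = - \frac{131}{14}$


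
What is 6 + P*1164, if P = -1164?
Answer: -1354890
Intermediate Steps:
6 + P*1164 = 6 - 1164*1164 = 6 - 1354896 = -1354890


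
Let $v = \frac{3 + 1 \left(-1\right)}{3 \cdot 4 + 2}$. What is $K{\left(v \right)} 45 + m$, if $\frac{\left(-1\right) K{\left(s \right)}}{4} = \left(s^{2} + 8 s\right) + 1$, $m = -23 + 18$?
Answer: $- \frac{19325}{49} \approx -394.39$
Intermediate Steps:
$m = -5$
$v = \frac{1}{7}$ ($v = \frac{3 - 1}{12 + 2} = \frac{2}{14} = 2 \cdot \frac{1}{14} = \frac{1}{7} \approx 0.14286$)
$K{\left(s \right)} = -4 - 32 s - 4 s^{2}$ ($K{\left(s \right)} = - 4 \left(\left(s^{2} + 8 s\right) + 1\right) = - 4 \left(1 + s^{2} + 8 s\right) = -4 - 32 s - 4 s^{2}$)
$K{\left(v \right)} 45 + m = \left(-4 - \frac{32}{7} - \frac{4}{49}\right) 45 - 5 = \left(- \frac{424}{49}\right) 45 - 5 = - \frac{19080}{49} - 5 = - \frac{19325}{49}$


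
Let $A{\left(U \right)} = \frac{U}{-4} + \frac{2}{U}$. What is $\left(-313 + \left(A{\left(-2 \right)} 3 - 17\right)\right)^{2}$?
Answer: $\frac{439569}{4} \approx 1.0989 \cdot 10^{5}$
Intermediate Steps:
$A{\left(U \right)} = \frac{2}{U} - \frac{U}{4}$ ($A{\left(U \right)} = U \left(- \frac{1}{4}\right) + \frac{2}{U} = - \frac{U}{4} + \frac{2}{U} = \frac{2}{U} - \frac{U}{4}$)
$\left(-313 + \left(A{\left(-2 \right)} 3 - 17\right)\right)^{2} = \left(-313 - \left(17 - \left(\frac{2}{-2} - - \frac{1}{2}\right) 3\right)\right)^{2} = \left(-313 - \left(17 - \left(2 \left(- \frac{1}{2}\right) + \frac{1}{2}\right) 3\right)\right)^{2} = \left(-313 - \left(17 - \left(-1 + \frac{1}{2}\right) 3\right)\right)^{2} = \left(-313 - \frac{37}{2}\right)^{2} = \left(- \frac{663}{2}\right)^{2} = \frac{439569}{4}$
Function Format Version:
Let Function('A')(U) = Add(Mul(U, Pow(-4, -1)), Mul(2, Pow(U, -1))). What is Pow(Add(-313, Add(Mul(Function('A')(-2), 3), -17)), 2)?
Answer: Rational(439569, 4) ≈ 1.0989e+5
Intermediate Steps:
Function('A')(U) = Add(Mul(2, Pow(U, -1)), Mul(Rational(-1, 4), U)) (Function('A')(U) = Add(Mul(U, Rational(-1, 4)), Mul(2, Pow(U, -1))) = Add(Mul(Rational(-1, 4), U), Mul(2, Pow(U, -1))) = Add(Mul(2, Pow(U, -1)), Mul(Rational(-1, 4), U)))
Pow(Add(-313, Add(Mul(Function('A')(-2), 3), -17)), 2) = Pow(Add(-313, Add(Mul(Add(Mul(2, Pow(-2, -1)), Mul(Rational(-1, 4), -2)), 3), -17)), 2) = Pow(Add(-313, Add(Mul(Add(Mul(2, Rational(-1, 2)), Rational(1, 2)), 3), -17)), 2) = Pow(Add(-313, Add(Mul(Add(-1, Rational(1, 2)), 3), -17)), 2) = Pow(Add(-313, Add(Mul(Rational(-1, 2), 3), -17)), 2) = Pow(Add(-313, Add(Rational(-3, 2), -17)), 2) = Pow(Add(-313, Rational(-37, 2)), 2) = Pow(Rational(-663, 2), 2) = Rational(439569, 4)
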